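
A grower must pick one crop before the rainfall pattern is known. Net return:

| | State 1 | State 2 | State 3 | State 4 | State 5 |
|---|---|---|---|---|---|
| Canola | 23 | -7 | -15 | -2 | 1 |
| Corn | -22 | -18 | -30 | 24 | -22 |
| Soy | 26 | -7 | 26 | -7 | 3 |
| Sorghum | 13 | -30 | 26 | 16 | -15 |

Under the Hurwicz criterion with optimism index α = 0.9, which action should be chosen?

Canola: 0.9·23 + 0.1·(-15) = 19.2
Corn: 0.9·24 + 0.1·(-30) = 18.6
Soy: 0.9·26 + 0.1·(-7) = 22.7
Sorghum: 0.9·26 + 0.1·(-30) = 20.4
Highest Hurwicz score = 22.7 → Soy.

Soy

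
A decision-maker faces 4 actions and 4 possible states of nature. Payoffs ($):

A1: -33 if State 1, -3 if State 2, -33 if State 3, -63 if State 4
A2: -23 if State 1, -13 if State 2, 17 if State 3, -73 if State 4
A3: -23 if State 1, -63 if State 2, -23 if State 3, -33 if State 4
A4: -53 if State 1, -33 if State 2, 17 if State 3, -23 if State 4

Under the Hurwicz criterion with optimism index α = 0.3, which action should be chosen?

A4

A1: 0.3·(-3) + 0.7·(-63) = -45
A2: 0.3·17 + 0.7·(-73) = -46
A3: 0.3·(-23) + 0.7·(-63) = -51
A4: 0.3·17 + 0.7·(-53) = -32
Highest Hurwicz score = -32 → A4.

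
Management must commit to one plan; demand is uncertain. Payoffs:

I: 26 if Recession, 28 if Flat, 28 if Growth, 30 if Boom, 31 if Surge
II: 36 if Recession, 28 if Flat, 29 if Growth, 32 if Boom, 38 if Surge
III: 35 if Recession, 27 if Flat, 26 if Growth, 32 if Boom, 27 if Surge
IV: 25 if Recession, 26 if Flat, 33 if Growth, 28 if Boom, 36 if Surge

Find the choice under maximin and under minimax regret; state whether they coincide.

Row minima: I=26, II=28, III=26, IV=25
Best worst-case = 28 → II.
Column bests: Recession=36, Flat=28, Growth=33, Boom=32, Surge=38.
I regrets: 10, 0, 5, 2, 7 → max 10
II regrets: 0, 0, 4, 0, 0 → max 4
III regrets: 1, 1, 7, 0, 11 → max 11
IV regrets: 11, 2, 0, 4, 2 → max 11
Smallest max regret = 4 → II.

maximin → II; minimax regret → II (agree)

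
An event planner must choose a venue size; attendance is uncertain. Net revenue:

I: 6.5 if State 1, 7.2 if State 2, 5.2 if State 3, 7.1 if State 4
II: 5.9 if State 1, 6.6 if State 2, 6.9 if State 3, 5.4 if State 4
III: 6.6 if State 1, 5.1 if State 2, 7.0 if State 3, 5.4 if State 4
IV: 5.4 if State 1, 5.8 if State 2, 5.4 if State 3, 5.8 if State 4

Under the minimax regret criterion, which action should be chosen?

Column bests: State 1=6.6, State 2=7.2, State 3=7.0, State 4=7.1.
I regrets: 0.1, 0.0, 1.8, 0.0 → max 1.8
II regrets: 0.7, 0.6, 0.1, 1.7 → max 1.7
III regrets: 0.0, 2.1, 0.0, 1.7 → max 2.1
IV regrets: 1.2, 1.4, 1.6, 1.3 → max 1.6
Smallest max regret = 1.6 → IV.

IV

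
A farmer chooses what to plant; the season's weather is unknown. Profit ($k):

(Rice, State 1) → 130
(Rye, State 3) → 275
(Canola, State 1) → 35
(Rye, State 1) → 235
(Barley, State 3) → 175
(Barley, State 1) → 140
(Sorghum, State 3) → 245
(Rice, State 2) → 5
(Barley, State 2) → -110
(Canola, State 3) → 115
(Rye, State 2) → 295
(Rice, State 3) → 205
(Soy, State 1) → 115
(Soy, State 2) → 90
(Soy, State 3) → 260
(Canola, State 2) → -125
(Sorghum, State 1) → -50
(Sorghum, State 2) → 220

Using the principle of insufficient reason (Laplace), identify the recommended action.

Rye

Row averages: Rye=805/3, Rice=340/3, Canola=25/3, Sorghum=415/3, Barley=205/3, Soy=155
Highest average = 805/3 → Rye.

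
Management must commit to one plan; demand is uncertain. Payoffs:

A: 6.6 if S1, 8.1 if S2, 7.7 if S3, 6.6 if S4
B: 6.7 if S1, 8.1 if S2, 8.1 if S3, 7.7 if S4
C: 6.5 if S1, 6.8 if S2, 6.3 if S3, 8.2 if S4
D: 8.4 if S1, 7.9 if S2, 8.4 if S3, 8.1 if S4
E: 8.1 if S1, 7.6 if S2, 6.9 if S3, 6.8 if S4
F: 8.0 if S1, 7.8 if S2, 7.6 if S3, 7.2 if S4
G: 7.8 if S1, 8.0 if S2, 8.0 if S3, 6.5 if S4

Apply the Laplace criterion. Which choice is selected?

D

Row averages: A=7.25, B=7.65, C=6.95, D=8.2, E=7.35, F=7.65, G=7.575
Highest average = 8.2 → D.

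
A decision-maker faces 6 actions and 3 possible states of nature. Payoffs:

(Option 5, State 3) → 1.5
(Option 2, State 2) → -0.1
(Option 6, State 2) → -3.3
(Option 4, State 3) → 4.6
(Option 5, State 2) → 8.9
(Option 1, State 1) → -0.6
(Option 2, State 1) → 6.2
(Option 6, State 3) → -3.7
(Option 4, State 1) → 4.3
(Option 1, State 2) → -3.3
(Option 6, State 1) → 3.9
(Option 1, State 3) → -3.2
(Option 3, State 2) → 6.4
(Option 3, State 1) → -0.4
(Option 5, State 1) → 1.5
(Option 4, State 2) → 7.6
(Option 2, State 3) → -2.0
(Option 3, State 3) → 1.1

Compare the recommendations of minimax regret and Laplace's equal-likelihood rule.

minimax regret → Option 4; laplace → Option 4 (agree)

Column bests: State 1=6.2, State 2=8.9, State 3=4.6.
Option 1 regrets: 6.8, 12.2, 7.8 → max 12.2
Option 2 regrets: 0.0, 9.0, 6.6 → max 9.0
Option 3 regrets: 6.6, 2.5, 3.5 → max 6.6
Option 4 regrets: 1.9, 1.3, 0.0 → max 1.9
Option 5 regrets: 4.7, 0.0, 3.1 → max 4.7
Option 6 regrets: 2.3, 12.2, 8.3 → max 12.2
Smallest max regret = 1.9 → Option 4.
Row averages: Option 1=-71/30, Option 2=41/30, Option 3=71/30, Option 4=5.5, Option 5=119/30, Option 6=-31/30
Highest average = 5.5 → Option 4.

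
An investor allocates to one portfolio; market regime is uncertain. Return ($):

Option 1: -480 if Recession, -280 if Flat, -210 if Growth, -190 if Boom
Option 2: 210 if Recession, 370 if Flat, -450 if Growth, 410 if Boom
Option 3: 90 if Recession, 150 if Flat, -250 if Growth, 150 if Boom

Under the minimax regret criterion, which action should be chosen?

Column bests: Recession=210, Flat=370, Growth=-210, Boom=410.
Option 1 regrets: 690, 650, 0, 600 → max 690
Option 2 regrets: 0, 0, 240, 0 → max 240
Option 3 regrets: 120, 220, 40, 260 → max 260
Smallest max regret = 240 → Option 2.

Option 2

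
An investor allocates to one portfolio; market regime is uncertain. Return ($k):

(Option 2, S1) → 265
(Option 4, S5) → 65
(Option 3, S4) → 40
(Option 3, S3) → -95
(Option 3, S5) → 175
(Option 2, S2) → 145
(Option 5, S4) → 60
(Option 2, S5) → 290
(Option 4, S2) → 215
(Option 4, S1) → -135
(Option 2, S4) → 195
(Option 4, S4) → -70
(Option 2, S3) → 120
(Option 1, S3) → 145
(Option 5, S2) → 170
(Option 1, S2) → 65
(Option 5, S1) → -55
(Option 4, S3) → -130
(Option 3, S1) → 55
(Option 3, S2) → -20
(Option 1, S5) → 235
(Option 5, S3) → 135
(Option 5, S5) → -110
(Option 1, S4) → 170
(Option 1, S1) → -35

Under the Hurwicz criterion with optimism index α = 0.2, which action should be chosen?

Option 2

Option 1: 0.2·235 + 0.8·(-35) = 19
Option 2: 0.2·290 + 0.8·120 = 154
Option 3: 0.2·175 + 0.8·(-95) = -41
Option 4: 0.2·215 + 0.8·(-135) = -65
Option 5: 0.2·170 + 0.8·(-110) = -54
Highest Hurwicz score = 154 → Option 2.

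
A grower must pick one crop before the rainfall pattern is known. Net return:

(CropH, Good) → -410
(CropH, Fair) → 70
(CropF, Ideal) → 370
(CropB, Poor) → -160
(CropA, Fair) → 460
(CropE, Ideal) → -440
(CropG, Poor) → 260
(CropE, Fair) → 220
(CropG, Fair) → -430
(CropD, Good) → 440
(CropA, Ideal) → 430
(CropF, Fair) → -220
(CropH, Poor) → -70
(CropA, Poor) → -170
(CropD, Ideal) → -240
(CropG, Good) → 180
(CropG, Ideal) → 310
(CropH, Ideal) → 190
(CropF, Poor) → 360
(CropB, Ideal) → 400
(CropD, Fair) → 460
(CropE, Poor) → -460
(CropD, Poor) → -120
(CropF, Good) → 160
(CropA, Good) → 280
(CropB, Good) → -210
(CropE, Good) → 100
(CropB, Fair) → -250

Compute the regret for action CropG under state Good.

Best payoff under Good is 440.
Regret = 440 − 180 = 260.

260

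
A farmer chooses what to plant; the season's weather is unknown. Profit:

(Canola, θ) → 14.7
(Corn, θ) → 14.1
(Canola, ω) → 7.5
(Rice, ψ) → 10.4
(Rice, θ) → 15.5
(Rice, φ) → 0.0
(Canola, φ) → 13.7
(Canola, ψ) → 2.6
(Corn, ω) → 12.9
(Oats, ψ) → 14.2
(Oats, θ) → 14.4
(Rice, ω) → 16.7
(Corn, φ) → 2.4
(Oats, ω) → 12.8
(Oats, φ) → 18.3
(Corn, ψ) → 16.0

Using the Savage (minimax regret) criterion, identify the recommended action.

Column bests: θ=15.5, φ=18.3, ψ=16.0, ω=16.7.
Rice regrets: 0.0, 18.3, 5.6, 0.0 → max 18.3
Oats regrets: 1.1, 0.0, 1.8, 3.9 → max 3.9
Corn regrets: 1.4, 15.9, 0.0, 3.8 → max 15.9
Canola regrets: 0.8, 4.6, 13.4, 9.2 → max 13.4
Smallest max regret = 3.9 → Oats.

Oats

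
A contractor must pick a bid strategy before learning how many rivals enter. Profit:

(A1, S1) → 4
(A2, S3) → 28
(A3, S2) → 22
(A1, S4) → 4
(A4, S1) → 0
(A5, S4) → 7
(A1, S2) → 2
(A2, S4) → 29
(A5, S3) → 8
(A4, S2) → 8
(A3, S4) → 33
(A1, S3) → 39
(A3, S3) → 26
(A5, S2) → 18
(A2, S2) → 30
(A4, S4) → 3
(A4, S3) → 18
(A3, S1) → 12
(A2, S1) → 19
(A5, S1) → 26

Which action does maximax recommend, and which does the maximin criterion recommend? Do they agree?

maximax → A1; maximin → A2 (disagree)

Row maxima: A1=39, A2=30, A3=33, A4=18, A5=26
Best best-case = 39 → A1.
Row minima: A1=2, A2=19, A3=12, A4=0, A5=7
Best worst-case = 19 → A2.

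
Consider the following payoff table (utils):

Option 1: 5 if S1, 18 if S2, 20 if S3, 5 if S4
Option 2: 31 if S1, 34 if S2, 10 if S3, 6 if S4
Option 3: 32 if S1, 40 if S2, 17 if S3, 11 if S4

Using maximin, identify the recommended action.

Row minima: Option 1=5, Option 2=6, Option 3=11
Best worst-case = 11 → Option 3.

Option 3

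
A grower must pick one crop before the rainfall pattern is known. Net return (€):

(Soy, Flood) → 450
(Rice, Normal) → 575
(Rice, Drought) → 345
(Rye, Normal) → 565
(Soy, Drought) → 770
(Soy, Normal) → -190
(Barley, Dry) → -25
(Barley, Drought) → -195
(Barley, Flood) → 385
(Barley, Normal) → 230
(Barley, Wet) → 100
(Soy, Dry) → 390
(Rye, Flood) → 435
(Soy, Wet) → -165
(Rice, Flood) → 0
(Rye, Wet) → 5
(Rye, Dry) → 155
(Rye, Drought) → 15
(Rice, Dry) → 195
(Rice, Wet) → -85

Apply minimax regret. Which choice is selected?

Rice

Column bests: Drought=770, Dry=390, Normal=575, Wet=100, Flood=450.
Rice regrets: 425, 195, 0, 185, 450 → max 450
Soy regrets: 0, 0, 765, 265, 0 → max 765
Rye regrets: 755, 235, 10, 95, 15 → max 755
Barley regrets: 965, 415, 345, 0, 65 → max 965
Smallest max regret = 450 → Rice.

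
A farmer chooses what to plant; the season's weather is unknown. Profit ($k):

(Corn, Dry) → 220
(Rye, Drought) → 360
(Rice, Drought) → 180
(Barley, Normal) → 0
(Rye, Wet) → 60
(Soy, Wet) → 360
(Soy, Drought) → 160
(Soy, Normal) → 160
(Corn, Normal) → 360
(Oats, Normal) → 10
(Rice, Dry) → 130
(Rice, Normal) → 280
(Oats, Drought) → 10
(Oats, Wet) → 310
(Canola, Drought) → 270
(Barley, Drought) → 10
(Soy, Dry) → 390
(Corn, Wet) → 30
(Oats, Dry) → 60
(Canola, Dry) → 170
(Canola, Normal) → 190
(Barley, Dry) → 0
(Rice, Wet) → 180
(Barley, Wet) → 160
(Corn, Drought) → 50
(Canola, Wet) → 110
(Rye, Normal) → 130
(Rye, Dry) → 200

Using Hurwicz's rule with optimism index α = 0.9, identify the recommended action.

Soy

Rye: 0.9·360 + 0.1·60 = 330
Canola: 0.9·270 + 0.1·110 = 254
Rice: 0.9·280 + 0.1·130 = 265
Barley: 0.9·160 + 0.1·0 = 144
Soy: 0.9·390 + 0.1·160 = 367
Corn: 0.9·360 + 0.1·30 = 327
Oats: 0.9·310 + 0.1·10 = 280
Highest Hurwicz score = 367 → Soy.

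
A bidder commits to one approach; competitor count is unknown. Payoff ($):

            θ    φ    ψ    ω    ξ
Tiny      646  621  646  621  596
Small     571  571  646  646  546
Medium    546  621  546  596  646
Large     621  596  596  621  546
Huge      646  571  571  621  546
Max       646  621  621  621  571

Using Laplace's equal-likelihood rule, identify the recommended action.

Row averages: Tiny=626, Small=596, Medium=591, Large=596, Huge=591, Max=616
Highest average = 626 → Tiny.

Tiny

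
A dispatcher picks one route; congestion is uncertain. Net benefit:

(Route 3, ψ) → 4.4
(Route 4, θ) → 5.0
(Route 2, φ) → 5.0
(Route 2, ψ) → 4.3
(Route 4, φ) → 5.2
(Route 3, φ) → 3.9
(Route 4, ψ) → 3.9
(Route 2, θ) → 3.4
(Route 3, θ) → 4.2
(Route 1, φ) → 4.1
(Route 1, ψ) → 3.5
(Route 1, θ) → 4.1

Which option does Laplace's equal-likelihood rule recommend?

Route 4

Row averages: Route 1=3.9, Route 2=127/30, Route 3=25/6, Route 4=4.7
Highest average = 4.7 → Route 4.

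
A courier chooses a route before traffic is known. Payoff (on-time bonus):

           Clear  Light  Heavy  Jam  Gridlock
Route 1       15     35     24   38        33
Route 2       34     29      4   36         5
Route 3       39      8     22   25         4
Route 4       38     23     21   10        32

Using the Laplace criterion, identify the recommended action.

Row averages: Route 1=29, Route 2=21.6, Route 3=19.6, Route 4=24.8
Highest average = 29 → Route 1.

Route 1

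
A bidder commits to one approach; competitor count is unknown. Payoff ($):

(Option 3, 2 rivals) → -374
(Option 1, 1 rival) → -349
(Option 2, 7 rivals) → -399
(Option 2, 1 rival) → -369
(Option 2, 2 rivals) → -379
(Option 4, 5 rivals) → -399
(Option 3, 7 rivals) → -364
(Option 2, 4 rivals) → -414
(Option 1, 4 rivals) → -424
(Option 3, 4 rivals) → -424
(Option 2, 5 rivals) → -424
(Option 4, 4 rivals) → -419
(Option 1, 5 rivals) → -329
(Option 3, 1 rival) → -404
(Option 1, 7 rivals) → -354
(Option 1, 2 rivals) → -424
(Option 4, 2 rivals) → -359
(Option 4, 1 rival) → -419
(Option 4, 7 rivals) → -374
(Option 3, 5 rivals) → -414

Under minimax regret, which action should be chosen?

Option 1

Column bests: 1 rival=-349, 2 rivals=-359, 4 rivals=-414, 5 rivals=-329, 7 rivals=-354.
Option 1 regrets: 0, 65, 10, 0, 0 → max 65
Option 2 regrets: 20, 20, 0, 95, 45 → max 95
Option 3 regrets: 55, 15, 10, 85, 10 → max 85
Option 4 regrets: 70, 0, 5, 70, 20 → max 70
Smallest max regret = 65 → Option 1.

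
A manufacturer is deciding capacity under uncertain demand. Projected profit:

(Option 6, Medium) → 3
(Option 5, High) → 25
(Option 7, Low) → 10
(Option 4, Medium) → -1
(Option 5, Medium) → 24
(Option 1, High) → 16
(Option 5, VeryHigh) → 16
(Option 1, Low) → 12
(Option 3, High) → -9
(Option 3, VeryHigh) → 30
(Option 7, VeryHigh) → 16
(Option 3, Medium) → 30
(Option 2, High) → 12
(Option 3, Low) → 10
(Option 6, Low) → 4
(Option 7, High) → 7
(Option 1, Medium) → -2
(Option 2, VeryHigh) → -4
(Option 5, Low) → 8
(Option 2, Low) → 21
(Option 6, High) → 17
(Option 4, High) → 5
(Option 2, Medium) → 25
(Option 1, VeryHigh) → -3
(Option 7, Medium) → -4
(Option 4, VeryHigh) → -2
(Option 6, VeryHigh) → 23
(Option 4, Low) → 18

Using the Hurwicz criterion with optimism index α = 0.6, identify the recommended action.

Option 1: 0.6·16 + 0.4·(-3) = 8.4
Option 2: 0.6·25 + 0.4·(-4) = 13.4
Option 3: 0.6·30 + 0.4·(-9) = 14.4
Option 4: 0.6·18 + 0.4·(-2) = 10
Option 5: 0.6·25 + 0.4·8 = 18.2
Option 6: 0.6·23 + 0.4·3 = 15
Option 7: 0.6·16 + 0.4·(-4) = 8
Highest Hurwicz score = 18.2 → Option 5.

Option 5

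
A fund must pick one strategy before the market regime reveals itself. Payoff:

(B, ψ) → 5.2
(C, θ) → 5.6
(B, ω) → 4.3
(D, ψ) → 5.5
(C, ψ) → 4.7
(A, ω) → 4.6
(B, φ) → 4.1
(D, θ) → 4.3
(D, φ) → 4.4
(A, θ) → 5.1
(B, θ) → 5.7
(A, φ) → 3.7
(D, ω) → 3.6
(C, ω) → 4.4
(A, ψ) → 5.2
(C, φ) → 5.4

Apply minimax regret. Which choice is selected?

C

Column bests: θ=5.7, φ=5.4, ψ=5.5, ω=4.6.
A regrets: 0.6, 1.7, 0.3, 0.0 → max 1.7
B regrets: 0.0, 1.3, 0.3, 0.3 → max 1.3
C regrets: 0.1, 0.0, 0.8, 0.2 → max 0.8
D regrets: 1.4, 1.0, 0.0, 1.0 → max 1.4
Smallest max regret = 0.8 → C.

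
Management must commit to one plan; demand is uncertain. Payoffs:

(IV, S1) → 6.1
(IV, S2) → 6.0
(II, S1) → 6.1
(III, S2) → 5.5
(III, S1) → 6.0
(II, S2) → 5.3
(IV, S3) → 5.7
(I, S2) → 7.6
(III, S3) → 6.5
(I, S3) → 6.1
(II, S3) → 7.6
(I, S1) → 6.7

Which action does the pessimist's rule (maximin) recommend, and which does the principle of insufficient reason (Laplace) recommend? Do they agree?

maximin → I; laplace → I (agree)

Row minima: I=6.1, II=5.3, III=5.5, IV=5.7
Best worst-case = 6.1 → I.
Row averages: I=6.8, II=19/3, III=6, IV=89/15
Highest average = 6.8 → I.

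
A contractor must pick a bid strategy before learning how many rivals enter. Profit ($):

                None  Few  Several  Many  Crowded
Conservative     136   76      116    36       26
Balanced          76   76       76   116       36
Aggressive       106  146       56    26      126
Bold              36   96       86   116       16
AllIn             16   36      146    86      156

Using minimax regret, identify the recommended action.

Column bests: None=136, Few=146, Several=146, Many=116, Crowded=156.
Conservative regrets: 0, 70, 30, 80, 130 → max 130
Balanced regrets: 60, 70, 70, 0, 120 → max 120
Aggressive regrets: 30, 0, 90, 90, 30 → max 90
Bold regrets: 100, 50, 60, 0, 140 → max 140
AllIn regrets: 120, 110, 0, 30, 0 → max 120
Smallest max regret = 90 → Aggressive.

Aggressive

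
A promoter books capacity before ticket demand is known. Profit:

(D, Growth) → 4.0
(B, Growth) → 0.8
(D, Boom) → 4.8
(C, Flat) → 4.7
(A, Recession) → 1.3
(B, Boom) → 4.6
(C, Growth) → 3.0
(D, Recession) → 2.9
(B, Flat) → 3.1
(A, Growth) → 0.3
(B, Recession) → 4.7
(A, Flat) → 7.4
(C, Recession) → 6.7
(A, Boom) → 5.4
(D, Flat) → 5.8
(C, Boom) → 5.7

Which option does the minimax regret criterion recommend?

Column bests: Recession=6.7, Flat=7.4, Growth=4.0, Boom=5.7.
A regrets: 5.4, 0.0, 3.7, 0.3 → max 5.4
B regrets: 2.0, 4.3, 3.2, 1.1 → max 4.3
C regrets: 0.0, 2.7, 1.0, 0.0 → max 2.7
D regrets: 3.8, 1.6, 0.0, 0.9 → max 3.8
Smallest max regret = 2.7 → C.

C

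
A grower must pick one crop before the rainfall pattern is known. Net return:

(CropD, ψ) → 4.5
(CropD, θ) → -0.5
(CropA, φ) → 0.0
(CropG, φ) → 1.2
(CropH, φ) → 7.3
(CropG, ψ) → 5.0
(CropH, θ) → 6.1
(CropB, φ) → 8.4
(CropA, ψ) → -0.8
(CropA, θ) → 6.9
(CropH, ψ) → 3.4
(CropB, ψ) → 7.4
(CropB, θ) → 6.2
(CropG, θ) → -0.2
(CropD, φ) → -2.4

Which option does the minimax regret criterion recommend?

CropB

Column bests: θ=6.9, φ=8.4, ψ=7.4.
CropH regrets: 0.8, 1.1, 4.0 → max 4.0
CropA regrets: 0.0, 8.4, 8.2 → max 8.4
CropD regrets: 7.4, 10.8, 2.9 → max 10.8
CropG regrets: 7.1, 7.2, 2.4 → max 7.2
CropB regrets: 0.7, 0.0, 0.0 → max 0.7
Smallest max regret = 0.7 → CropB.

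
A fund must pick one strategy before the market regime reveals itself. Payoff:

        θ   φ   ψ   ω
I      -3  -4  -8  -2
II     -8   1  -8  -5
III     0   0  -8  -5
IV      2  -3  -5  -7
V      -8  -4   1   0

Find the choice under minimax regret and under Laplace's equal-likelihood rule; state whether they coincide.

minimax regret → IV; laplace → V (disagree)

Column bests: θ=2, φ=1, ψ=1, ω=0.
I regrets: 5, 5, 9, 2 → max 9
II regrets: 10, 0, 9, 5 → max 10
III regrets: 2, 1, 9, 5 → max 9
IV regrets: 0, 4, 6, 7 → max 7
V regrets: 10, 5, 0, 0 → max 10
Smallest max regret = 7 → IV.
Row averages: I=-4.25, II=-5, III=-3.25, IV=-3.25, V=-2.75
Highest average = -2.75 → V.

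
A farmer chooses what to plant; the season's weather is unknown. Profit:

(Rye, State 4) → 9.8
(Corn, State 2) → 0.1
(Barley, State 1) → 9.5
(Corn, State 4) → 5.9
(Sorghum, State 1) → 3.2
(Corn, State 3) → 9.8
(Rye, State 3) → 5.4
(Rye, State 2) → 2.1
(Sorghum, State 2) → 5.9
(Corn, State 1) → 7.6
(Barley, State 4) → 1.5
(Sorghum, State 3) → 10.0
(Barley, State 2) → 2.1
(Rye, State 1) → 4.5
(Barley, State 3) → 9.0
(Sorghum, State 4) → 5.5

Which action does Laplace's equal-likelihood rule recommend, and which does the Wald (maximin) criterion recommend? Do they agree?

Row averages: Barley=5.525, Rye=5.45, Sorghum=6.15, Corn=5.85
Highest average = 6.15 → Sorghum.
Row minima: Barley=1.5, Rye=2.1, Sorghum=3.2, Corn=0.1
Best worst-case = 3.2 → Sorghum.

laplace → Sorghum; maximin → Sorghum (agree)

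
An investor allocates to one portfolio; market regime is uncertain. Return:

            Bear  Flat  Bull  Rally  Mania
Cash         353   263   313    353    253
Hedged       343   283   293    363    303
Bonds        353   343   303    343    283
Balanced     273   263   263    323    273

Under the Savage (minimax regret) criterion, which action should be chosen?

Column bests: Bear=353, Flat=343, Bull=313, Rally=363, Mania=303.
Cash regrets: 0, 80, 0, 10, 50 → max 80
Hedged regrets: 10, 60, 20, 0, 0 → max 60
Bonds regrets: 0, 0, 10, 20, 20 → max 20
Balanced regrets: 80, 80, 50, 40, 30 → max 80
Smallest max regret = 20 → Bonds.

Bonds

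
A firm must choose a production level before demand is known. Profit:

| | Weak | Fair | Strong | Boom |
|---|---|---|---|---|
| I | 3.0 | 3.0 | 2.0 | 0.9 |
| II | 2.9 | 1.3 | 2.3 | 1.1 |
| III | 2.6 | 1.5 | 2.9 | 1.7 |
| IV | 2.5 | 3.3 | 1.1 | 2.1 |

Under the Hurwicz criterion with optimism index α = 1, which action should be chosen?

IV

I: 1·3.0 + 0·0.9 = 3
II: 1·2.9 + 0·1.1 = 2.9
III: 1·2.9 + 0·1.5 = 2.9
IV: 1·3.3 + 0·1.1 = 3.3
Highest Hurwicz score = 3.3 → IV.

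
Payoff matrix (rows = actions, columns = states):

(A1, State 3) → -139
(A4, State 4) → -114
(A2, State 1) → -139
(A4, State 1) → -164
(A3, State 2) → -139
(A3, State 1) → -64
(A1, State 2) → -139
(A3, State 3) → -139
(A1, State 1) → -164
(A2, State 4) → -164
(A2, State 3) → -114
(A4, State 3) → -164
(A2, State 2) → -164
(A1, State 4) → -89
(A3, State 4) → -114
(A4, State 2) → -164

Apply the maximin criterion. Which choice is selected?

Row minima: A1=-164, A2=-164, A3=-139, A4=-164
Best worst-case = -139 → A3.

A3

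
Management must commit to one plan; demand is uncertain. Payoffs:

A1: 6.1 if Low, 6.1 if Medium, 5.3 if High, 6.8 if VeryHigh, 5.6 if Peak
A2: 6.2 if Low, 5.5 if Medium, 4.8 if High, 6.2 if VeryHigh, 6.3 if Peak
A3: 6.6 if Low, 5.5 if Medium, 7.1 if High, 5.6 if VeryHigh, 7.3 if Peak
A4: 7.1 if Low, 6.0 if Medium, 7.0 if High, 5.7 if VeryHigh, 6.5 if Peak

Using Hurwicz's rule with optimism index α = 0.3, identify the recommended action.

A4

A1: 0.3·6.8 + 0.7·5.3 = 5.75
A2: 0.3·6.3 + 0.7·4.8 = 5.25
A3: 0.3·7.3 + 0.7·5.5 = 6.04
A4: 0.3·7.1 + 0.7·5.7 = 6.12
Highest Hurwicz score = 6.12 → A4.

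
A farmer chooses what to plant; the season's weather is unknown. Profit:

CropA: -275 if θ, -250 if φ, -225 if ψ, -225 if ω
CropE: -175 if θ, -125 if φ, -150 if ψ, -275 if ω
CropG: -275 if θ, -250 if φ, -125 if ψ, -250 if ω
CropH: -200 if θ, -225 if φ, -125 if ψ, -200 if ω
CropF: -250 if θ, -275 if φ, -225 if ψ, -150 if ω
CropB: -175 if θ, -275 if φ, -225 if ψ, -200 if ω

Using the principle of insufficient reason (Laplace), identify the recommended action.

CropE

Row averages: CropA=-243.75, CropE=-181.25, CropG=-225, CropH=-187.5, CropF=-225, CropB=-218.75
Highest average = -181.25 → CropE.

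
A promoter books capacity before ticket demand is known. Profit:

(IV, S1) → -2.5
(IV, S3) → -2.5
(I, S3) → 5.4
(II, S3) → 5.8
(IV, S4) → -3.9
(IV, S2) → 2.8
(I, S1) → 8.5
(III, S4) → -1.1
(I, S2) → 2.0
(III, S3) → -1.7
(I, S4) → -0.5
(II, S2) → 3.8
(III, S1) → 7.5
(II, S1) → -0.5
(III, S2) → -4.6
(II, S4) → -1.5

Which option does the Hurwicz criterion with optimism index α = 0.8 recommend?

I: 0.8·8.5 + 0.2·(-0.5) = 6.7
II: 0.8·5.8 + 0.2·(-1.5) = 4.34
III: 0.8·7.5 + 0.2·(-4.6) = 5.08
IV: 0.8·2.8 + 0.2·(-3.9) = 1.46
Highest Hurwicz score = 6.7 → I.

I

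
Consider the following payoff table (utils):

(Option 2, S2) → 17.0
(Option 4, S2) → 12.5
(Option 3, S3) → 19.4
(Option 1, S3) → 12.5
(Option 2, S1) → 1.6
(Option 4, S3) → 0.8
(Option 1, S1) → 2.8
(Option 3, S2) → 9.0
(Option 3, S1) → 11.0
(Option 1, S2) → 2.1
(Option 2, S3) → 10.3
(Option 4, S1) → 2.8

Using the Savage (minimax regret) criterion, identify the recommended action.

Column bests: S1=11.0, S2=17.0, S3=19.4.
Option 1 regrets: 8.2, 14.9, 6.9 → max 14.9
Option 2 regrets: 9.4, 0.0, 9.1 → max 9.4
Option 3 regrets: 0.0, 8.0, 0.0 → max 8.0
Option 4 regrets: 8.2, 4.5, 18.6 → max 18.6
Smallest max regret = 8.0 → Option 3.

Option 3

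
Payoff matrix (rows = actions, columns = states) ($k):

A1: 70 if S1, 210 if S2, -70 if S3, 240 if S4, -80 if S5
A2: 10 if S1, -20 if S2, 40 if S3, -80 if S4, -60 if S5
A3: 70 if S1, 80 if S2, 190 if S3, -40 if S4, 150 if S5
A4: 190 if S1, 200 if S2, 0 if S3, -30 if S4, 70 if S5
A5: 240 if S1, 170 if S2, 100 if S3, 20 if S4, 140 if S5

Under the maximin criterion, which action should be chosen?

A5

Row minima: A1=-80, A2=-80, A3=-40, A4=-30, A5=20
Best worst-case = 20 → A5.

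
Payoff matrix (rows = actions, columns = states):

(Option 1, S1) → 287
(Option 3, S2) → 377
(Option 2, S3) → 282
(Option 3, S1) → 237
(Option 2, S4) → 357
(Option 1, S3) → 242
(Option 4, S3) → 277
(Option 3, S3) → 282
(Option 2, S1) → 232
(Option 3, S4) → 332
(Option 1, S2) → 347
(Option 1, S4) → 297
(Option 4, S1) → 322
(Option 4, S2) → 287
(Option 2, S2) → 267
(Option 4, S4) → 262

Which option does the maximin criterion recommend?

Option 4

Row minima: Option 1=242, Option 2=232, Option 3=237, Option 4=262
Best worst-case = 262 → Option 4.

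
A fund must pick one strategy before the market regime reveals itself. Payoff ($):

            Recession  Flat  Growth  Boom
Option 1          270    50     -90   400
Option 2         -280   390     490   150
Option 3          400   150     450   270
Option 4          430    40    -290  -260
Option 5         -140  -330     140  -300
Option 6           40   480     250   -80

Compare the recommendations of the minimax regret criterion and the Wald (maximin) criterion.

Column bests: Recession=430, Flat=480, Growth=490, Boom=400.
Option 1 regrets: 160, 430, 580, 0 → max 580
Option 2 regrets: 710, 90, 0, 250 → max 710
Option 3 regrets: 30, 330, 40, 130 → max 330
Option 4 regrets: 0, 440, 780, 660 → max 780
Option 5 regrets: 570, 810, 350, 700 → max 810
Option 6 regrets: 390, 0, 240, 480 → max 480
Smallest max regret = 330 → Option 3.
Row minima: Option 1=-90, Option 2=-280, Option 3=150, Option 4=-290, Option 5=-330, Option 6=-80
Best worst-case = 150 → Option 3.

minimax regret → Option 3; maximin → Option 3 (agree)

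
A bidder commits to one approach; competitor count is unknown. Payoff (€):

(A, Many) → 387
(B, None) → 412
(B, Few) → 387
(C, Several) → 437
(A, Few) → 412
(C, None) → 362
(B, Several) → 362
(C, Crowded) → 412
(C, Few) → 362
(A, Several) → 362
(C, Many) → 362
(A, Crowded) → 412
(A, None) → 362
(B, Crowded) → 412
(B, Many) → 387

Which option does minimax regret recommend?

Column bests: None=412, Few=412, Several=437, Many=387, Crowded=412.
A regrets: 50, 0, 75, 0, 0 → max 75
B regrets: 0, 25, 75, 0, 0 → max 75
C regrets: 50, 50, 0, 25, 0 → max 50
Smallest max regret = 50 → C.

C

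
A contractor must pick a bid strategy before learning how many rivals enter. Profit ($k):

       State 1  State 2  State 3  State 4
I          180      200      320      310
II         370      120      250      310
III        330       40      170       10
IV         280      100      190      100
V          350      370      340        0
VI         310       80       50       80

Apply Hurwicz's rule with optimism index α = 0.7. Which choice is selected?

II

I: 0.7·320 + 0.3·180 = 278
II: 0.7·370 + 0.3·120 = 295
III: 0.7·330 + 0.3·10 = 234
IV: 0.7·280 + 0.3·100 = 226
V: 0.7·370 + 0.3·0 = 259
VI: 0.7·310 + 0.3·50 = 232
Highest Hurwicz score = 295 → II.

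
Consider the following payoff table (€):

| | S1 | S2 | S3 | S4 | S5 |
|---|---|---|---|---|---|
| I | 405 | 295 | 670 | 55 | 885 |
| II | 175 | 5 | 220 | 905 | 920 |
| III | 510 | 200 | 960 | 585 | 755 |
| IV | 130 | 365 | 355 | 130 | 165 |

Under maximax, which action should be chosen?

Row maxima: I=885, II=920, III=960, IV=365
Best best-case = 960 → III.

III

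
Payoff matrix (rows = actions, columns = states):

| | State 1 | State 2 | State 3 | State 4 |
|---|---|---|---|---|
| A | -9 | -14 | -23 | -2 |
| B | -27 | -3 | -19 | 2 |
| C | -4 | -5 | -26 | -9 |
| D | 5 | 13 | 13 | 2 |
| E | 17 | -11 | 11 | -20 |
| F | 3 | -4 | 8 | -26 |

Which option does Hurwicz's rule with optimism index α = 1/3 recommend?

D

A: 1/3·(-2) + 2/3·(-23) = -16
B: 1/3·2 + 2/3·(-27) = -52/3
C: 1/3·(-4) + 2/3·(-26) = -56/3
D: 1/3·13 + 2/3·2 = 17/3
E: 1/3·17 + 2/3·(-20) = -23/3
F: 1/3·8 + 2/3·(-26) = -44/3
Highest Hurwicz score = 17/3 → D.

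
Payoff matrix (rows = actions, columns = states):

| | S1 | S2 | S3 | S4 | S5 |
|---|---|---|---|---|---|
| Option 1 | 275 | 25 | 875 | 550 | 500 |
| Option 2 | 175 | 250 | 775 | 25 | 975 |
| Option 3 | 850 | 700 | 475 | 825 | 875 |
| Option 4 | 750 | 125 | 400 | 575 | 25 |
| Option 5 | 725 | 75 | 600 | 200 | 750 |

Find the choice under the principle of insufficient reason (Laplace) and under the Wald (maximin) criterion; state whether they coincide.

Row averages: Option 1=445, Option 2=440, Option 3=745, Option 4=375, Option 5=470
Highest average = 745 → Option 3.
Row minima: Option 1=25, Option 2=25, Option 3=475, Option 4=25, Option 5=75
Best worst-case = 475 → Option 3.

laplace → Option 3; maximin → Option 3 (agree)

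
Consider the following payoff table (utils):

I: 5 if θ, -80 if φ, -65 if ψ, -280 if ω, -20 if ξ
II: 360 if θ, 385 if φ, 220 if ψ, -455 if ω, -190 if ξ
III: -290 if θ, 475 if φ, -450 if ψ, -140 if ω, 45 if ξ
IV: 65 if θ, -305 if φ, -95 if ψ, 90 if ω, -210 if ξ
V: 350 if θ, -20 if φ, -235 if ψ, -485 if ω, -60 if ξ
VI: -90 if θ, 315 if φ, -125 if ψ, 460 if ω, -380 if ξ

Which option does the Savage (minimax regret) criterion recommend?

VI

Column bests: θ=360, φ=475, ψ=220, ω=460, ξ=45.
I regrets: 355, 555, 285, 740, 65 → max 740
II regrets: 0, 90, 0, 915, 235 → max 915
III regrets: 650, 0, 670, 600, 0 → max 670
IV regrets: 295, 780, 315, 370, 255 → max 780
V regrets: 10, 495, 455, 945, 105 → max 945
VI regrets: 450, 160, 345, 0, 425 → max 450
Smallest max regret = 450 → VI.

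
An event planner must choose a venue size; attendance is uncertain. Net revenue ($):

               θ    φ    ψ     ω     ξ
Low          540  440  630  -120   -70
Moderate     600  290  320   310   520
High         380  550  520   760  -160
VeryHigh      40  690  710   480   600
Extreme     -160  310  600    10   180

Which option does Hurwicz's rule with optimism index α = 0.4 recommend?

Moderate

Low: 0.4·630 + 0.6·(-120) = 180
Moderate: 0.4·600 + 0.6·290 = 414
High: 0.4·760 + 0.6·(-160) = 208
VeryHigh: 0.4·710 + 0.6·40 = 308
Extreme: 0.4·600 + 0.6·(-160) = 144
Highest Hurwicz score = 414 → Moderate.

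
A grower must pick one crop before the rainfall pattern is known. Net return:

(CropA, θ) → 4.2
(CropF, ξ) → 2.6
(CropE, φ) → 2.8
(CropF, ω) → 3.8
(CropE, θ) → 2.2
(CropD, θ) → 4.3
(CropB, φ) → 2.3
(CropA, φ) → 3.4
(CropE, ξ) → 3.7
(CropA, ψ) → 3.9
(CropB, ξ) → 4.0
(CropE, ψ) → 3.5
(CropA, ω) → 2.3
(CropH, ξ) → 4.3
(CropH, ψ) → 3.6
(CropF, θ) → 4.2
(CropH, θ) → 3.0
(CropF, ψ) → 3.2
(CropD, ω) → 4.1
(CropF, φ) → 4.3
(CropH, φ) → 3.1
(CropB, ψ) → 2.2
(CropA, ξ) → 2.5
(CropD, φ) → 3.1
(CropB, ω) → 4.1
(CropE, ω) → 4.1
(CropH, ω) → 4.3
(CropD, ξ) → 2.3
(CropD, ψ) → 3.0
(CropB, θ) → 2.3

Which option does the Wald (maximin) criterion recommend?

CropH

Row minima: CropB=2.2, CropE=2.2, CropH=3.0, CropA=2.3, CropF=2.6, CropD=2.3
Best worst-case = 3.0 → CropH.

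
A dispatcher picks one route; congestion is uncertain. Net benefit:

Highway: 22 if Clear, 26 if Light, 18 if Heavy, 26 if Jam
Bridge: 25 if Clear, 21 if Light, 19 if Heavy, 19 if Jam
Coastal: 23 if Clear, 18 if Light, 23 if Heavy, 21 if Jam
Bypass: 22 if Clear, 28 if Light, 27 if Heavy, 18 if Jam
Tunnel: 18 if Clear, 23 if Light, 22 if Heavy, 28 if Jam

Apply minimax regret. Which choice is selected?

Column bests: Clear=25, Light=28, Heavy=27, Jam=28.
Highway regrets: 3, 2, 9, 2 → max 9
Bridge regrets: 0, 7, 8, 9 → max 9
Coastal regrets: 2, 10, 4, 7 → max 10
Bypass regrets: 3, 0, 0, 10 → max 10
Tunnel regrets: 7, 5, 5, 0 → max 7
Smallest max regret = 7 → Tunnel.

Tunnel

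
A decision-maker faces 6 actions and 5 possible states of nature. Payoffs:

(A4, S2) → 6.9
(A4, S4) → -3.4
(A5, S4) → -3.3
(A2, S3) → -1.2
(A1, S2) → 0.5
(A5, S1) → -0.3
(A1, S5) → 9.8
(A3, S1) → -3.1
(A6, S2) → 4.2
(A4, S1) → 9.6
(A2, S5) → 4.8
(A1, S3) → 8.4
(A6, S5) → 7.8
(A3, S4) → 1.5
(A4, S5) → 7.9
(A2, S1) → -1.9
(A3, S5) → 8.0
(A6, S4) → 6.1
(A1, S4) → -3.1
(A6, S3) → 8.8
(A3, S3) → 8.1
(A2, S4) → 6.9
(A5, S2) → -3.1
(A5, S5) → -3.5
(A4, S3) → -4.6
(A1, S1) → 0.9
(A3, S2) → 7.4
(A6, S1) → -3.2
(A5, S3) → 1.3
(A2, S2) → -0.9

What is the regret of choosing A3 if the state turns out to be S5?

Best payoff under S5 is 9.8.
Regret = 9.8 − 8.0 = 1.8.

1.8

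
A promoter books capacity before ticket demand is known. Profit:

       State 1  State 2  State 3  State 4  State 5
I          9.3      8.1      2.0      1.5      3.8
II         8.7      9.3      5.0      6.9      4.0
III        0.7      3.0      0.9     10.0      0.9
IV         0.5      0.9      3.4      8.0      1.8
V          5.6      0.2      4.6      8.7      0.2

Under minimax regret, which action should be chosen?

Column bests: State 1=9.3, State 2=9.3, State 3=5.0, State 4=10.0, State 5=4.0.
I regrets: 0.0, 1.2, 3.0, 8.5, 0.2 → max 8.5
II regrets: 0.6, 0.0, 0.0, 3.1, 0.0 → max 3.1
III regrets: 8.6, 6.3, 4.1, 0.0, 3.1 → max 8.6
IV regrets: 8.8, 8.4, 1.6, 2.0, 2.2 → max 8.8
V regrets: 3.7, 9.1, 0.4, 1.3, 3.8 → max 9.1
Smallest max regret = 3.1 → II.

II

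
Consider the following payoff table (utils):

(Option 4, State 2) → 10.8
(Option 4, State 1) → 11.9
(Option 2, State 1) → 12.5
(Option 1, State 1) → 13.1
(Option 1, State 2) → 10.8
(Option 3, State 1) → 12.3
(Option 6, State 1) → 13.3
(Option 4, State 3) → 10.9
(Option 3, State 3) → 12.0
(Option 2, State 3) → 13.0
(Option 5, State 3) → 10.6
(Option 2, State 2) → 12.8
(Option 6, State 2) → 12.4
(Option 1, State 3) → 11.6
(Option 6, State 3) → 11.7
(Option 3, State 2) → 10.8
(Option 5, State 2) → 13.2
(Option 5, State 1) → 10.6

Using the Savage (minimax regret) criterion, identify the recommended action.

Option 2

Column bests: State 1=13.3, State 2=13.2, State 3=13.0.
Option 1 regrets: 0.2, 2.4, 1.4 → max 2.4
Option 2 regrets: 0.8, 0.4, 0.0 → max 0.8
Option 3 regrets: 1.0, 2.4, 1.0 → max 2.4
Option 4 regrets: 1.4, 2.4, 2.1 → max 2.4
Option 5 regrets: 2.7, 0.0, 2.4 → max 2.7
Option 6 regrets: 0.0, 0.8, 1.3 → max 1.3
Smallest max regret = 0.8 → Option 2.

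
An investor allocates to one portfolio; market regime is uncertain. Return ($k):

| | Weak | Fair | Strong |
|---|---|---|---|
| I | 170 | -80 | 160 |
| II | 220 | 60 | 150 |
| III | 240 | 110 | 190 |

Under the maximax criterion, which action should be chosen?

III

Row maxima: I=170, II=220, III=240
Best best-case = 240 → III.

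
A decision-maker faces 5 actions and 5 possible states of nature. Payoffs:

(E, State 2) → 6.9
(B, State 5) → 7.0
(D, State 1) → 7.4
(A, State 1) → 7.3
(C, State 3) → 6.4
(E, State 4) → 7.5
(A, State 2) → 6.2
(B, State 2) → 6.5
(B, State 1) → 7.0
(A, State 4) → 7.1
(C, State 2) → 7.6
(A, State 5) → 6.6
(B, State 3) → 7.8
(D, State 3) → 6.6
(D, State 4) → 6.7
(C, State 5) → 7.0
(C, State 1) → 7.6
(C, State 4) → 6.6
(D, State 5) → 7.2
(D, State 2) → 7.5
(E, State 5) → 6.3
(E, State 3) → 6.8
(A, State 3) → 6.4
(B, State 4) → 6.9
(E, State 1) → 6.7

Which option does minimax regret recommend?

Column bests: State 1=7.6, State 2=7.6, State 3=7.8, State 4=7.5, State 5=7.2.
A regrets: 0.3, 1.4, 1.4, 0.4, 0.6 → max 1.4
B regrets: 0.6, 1.1, 0.0, 0.6, 0.2 → max 1.1
C regrets: 0.0, 0.0, 1.4, 0.9, 0.2 → max 1.4
D regrets: 0.2, 0.1, 1.2, 0.8, 0.0 → max 1.2
E regrets: 0.9, 0.7, 1.0, 0.0, 0.9 → max 1.0
Smallest max regret = 1.0 → E.

E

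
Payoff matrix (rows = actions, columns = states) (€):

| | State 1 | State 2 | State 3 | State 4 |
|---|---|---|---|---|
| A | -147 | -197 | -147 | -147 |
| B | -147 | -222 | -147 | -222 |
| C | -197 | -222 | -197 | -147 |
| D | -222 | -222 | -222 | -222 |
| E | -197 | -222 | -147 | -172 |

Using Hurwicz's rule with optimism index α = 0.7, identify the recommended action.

A: 0.7·(-147) + 0.3·(-197) = -162
B: 0.7·(-147) + 0.3·(-222) = -169.5
C: 0.7·(-147) + 0.3·(-222) = -169.5
D: 0.7·(-222) + 0.3·(-222) = -222
E: 0.7·(-147) + 0.3·(-222) = -169.5
Highest Hurwicz score = -162 → A.

A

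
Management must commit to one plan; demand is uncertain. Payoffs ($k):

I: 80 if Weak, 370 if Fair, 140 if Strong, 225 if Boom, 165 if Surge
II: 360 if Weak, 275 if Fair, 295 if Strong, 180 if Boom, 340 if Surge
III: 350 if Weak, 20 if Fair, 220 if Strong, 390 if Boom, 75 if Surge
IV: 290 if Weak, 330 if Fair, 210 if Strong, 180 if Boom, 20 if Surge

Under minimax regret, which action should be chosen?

II

Column bests: Weak=360, Fair=370, Strong=295, Boom=390, Surge=340.
I regrets: 280, 0, 155, 165, 175 → max 280
II regrets: 0, 95, 0, 210, 0 → max 210
III regrets: 10, 350, 75, 0, 265 → max 350
IV regrets: 70, 40, 85, 210, 320 → max 320
Smallest max regret = 210 → II.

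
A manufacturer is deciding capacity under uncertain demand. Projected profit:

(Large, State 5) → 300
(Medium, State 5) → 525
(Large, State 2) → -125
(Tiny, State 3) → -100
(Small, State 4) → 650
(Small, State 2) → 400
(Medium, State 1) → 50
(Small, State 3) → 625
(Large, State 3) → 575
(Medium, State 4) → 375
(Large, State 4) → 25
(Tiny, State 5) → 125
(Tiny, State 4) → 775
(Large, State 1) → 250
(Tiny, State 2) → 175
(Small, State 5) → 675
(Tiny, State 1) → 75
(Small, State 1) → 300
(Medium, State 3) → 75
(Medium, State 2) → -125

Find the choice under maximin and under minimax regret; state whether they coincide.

Row minima: Tiny=-100, Small=300, Medium=-125, Large=-125
Best worst-case = 300 → Small.
Column bests: State 1=300, State 2=400, State 3=625, State 4=775, State 5=675.
Tiny regrets: 225, 225, 725, 0, 550 → max 725
Small regrets: 0, 0, 0, 125, 0 → max 125
Medium regrets: 250, 525, 550, 400, 150 → max 550
Large regrets: 50, 525, 50, 750, 375 → max 750
Smallest max regret = 125 → Small.

maximin → Small; minimax regret → Small (agree)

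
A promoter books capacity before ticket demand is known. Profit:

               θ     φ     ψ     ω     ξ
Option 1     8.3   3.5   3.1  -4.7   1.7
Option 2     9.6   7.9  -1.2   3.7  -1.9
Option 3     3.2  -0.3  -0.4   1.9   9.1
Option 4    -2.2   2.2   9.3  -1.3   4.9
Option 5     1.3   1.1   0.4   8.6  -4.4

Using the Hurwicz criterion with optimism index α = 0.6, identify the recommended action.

Option 3

Option 1: 0.6·8.3 + 0.4·(-4.7) = 3.1
Option 2: 0.6·9.6 + 0.4·(-1.9) = 5
Option 3: 0.6·9.1 + 0.4·(-0.4) = 5.3
Option 4: 0.6·9.3 + 0.4·(-2.2) = 4.7
Option 5: 0.6·8.6 + 0.4·(-4.4) = 3.4
Highest Hurwicz score = 5.3 → Option 3.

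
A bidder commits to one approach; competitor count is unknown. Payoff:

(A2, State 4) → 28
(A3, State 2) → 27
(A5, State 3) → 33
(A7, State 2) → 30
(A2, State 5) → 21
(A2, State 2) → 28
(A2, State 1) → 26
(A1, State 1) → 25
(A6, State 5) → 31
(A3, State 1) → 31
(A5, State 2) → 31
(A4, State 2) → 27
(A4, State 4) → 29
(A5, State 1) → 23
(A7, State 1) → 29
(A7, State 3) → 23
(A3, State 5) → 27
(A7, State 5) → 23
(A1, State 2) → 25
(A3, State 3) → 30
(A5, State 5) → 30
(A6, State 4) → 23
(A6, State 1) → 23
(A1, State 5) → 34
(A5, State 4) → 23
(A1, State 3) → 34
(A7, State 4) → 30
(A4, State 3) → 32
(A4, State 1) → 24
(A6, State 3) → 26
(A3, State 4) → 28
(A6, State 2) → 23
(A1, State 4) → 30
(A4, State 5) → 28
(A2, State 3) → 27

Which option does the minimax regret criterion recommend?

A1

Column bests: State 1=31, State 2=31, State 3=34, State 4=30, State 5=34.
A1 regrets: 6, 6, 0, 0, 0 → max 6
A2 regrets: 5, 3, 7, 2, 13 → max 13
A3 regrets: 0, 4, 4, 2, 7 → max 7
A4 regrets: 7, 4, 2, 1, 6 → max 7
A5 regrets: 8, 0, 1, 7, 4 → max 8
A6 regrets: 8, 8, 8, 7, 3 → max 8
A7 regrets: 2, 1, 11, 0, 11 → max 11
Smallest max regret = 6 → A1.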